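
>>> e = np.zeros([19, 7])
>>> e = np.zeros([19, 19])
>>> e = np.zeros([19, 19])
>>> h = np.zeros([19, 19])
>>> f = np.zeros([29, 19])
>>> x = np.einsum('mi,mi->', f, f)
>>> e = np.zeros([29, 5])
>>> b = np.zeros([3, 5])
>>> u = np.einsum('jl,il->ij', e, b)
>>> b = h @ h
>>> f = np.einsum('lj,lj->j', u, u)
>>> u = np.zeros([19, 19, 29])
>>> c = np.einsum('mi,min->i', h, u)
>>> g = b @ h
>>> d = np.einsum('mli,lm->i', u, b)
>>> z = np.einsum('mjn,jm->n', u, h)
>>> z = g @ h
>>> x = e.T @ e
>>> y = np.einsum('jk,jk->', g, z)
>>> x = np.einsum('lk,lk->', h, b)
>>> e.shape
(29, 5)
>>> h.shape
(19, 19)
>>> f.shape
(29,)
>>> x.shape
()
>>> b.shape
(19, 19)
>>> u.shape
(19, 19, 29)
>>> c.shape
(19,)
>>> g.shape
(19, 19)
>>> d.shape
(29,)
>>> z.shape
(19, 19)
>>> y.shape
()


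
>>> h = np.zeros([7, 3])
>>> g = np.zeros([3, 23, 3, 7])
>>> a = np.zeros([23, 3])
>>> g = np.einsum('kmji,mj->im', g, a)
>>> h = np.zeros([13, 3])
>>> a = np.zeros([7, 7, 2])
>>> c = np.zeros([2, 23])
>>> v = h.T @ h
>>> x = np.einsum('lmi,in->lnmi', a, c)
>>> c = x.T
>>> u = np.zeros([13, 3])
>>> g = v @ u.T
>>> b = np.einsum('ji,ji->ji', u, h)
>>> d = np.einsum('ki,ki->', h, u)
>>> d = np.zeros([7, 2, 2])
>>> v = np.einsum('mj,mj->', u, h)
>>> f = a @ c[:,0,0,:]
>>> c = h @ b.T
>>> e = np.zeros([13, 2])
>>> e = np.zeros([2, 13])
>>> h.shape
(13, 3)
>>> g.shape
(3, 13)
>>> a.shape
(7, 7, 2)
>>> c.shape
(13, 13)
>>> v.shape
()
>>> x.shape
(7, 23, 7, 2)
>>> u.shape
(13, 3)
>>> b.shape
(13, 3)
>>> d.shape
(7, 2, 2)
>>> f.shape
(7, 7, 7)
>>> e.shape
(2, 13)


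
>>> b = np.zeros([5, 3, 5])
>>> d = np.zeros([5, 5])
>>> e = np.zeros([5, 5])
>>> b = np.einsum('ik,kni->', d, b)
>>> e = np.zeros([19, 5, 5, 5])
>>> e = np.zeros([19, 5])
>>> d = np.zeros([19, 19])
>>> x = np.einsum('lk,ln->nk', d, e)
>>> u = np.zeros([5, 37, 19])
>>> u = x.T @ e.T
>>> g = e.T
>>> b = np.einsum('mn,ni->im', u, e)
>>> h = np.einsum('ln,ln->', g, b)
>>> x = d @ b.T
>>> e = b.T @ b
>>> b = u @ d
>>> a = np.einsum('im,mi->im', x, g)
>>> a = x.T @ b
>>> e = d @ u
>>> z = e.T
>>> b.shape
(19, 19)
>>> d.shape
(19, 19)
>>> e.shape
(19, 19)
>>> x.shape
(19, 5)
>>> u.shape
(19, 19)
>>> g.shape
(5, 19)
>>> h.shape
()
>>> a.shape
(5, 19)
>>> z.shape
(19, 19)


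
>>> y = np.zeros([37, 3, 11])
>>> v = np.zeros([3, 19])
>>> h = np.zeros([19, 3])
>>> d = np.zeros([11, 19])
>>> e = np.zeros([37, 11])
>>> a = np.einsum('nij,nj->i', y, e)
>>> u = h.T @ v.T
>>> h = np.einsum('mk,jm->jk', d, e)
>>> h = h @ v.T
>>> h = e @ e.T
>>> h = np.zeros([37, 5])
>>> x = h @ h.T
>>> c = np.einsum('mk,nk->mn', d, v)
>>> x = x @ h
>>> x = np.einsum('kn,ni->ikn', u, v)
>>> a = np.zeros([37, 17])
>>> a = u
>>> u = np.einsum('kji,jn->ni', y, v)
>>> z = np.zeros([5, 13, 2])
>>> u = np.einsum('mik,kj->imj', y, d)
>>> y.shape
(37, 3, 11)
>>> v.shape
(3, 19)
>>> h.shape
(37, 5)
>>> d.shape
(11, 19)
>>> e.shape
(37, 11)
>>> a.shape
(3, 3)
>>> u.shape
(3, 37, 19)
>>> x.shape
(19, 3, 3)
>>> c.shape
(11, 3)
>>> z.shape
(5, 13, 2)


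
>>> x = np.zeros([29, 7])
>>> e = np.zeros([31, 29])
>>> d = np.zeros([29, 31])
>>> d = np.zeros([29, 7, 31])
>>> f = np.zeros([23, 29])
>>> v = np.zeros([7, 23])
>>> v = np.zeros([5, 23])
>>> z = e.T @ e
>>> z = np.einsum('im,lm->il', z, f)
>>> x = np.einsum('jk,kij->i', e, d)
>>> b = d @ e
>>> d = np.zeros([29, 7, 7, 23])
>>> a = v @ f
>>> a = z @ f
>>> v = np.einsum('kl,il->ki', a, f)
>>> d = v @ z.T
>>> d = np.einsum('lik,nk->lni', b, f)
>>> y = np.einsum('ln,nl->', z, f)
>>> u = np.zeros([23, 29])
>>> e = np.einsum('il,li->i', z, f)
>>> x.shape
(7,)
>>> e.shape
(29,)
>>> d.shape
(29, 23, 7)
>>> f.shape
(23, 29)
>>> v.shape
(29, 23)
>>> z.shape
(29, 23)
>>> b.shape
(29, 7, 29)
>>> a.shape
(29, 29)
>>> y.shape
()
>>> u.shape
(23, 29)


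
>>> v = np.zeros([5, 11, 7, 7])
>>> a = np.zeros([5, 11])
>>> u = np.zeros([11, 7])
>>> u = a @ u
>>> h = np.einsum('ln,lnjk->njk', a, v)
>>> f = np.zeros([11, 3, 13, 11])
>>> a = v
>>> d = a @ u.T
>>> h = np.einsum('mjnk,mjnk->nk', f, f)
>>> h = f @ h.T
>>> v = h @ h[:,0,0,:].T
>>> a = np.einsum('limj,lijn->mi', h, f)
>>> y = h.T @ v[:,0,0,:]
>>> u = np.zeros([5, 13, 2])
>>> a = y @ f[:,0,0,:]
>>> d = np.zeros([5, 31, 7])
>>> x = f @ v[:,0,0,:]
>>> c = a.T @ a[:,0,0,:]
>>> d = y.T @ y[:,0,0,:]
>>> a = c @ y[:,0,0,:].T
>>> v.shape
(11, 3, 13, 11)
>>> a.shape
(11, 3, 13, 13)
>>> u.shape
(5, 13, 2)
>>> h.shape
(11, 3, 13, 13)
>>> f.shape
(11, 3, 13, 11)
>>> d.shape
(11, 3, 13, 11)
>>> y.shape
(13, 13, 3, 11)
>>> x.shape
(11, 3, 13, 11)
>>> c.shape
(11, 3, 13, 11)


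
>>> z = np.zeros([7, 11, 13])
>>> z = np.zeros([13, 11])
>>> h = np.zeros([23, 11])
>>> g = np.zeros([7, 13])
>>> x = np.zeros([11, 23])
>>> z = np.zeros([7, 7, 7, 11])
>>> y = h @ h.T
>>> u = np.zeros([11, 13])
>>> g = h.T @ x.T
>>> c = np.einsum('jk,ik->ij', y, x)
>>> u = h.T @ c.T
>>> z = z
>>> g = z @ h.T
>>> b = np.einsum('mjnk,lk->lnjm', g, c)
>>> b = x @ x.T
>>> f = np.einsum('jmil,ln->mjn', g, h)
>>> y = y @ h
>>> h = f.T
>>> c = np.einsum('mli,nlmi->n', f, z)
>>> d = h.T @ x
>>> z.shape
(7, 7, 7, 11)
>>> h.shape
(11, 7, 7)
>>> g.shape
(7, 7, 7, 23)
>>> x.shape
(11, 23)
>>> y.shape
(23, 11)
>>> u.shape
(11, 11)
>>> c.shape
(7,)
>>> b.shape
(11, 11)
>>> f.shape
(7, 7, 11)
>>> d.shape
(7, 7, 23)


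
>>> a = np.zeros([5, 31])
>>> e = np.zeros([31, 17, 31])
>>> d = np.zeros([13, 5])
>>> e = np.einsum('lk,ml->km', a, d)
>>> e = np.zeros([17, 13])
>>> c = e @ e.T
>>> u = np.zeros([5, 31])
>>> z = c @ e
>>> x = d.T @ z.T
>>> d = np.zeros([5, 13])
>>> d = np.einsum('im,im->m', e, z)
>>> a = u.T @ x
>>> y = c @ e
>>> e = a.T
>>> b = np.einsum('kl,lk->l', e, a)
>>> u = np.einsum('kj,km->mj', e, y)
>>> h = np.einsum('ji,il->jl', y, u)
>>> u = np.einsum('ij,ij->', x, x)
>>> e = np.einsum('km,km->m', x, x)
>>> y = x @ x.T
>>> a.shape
(31, 17)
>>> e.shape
(17,)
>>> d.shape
(13,)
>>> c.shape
(17, 17)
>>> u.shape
()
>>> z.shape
(17, 13)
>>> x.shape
(5, 17)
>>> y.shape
(5, 5)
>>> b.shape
(31,)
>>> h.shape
(17, 31)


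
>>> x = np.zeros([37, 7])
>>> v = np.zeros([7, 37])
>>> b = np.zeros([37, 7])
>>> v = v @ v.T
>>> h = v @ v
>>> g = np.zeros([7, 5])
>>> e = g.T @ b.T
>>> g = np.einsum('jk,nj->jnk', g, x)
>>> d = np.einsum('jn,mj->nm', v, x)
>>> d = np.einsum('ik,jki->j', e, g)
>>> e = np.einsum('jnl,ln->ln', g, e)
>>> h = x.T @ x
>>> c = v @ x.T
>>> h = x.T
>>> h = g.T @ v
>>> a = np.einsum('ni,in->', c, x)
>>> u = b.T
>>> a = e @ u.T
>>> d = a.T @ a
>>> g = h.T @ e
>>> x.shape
(37, 7)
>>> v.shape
(7, 7)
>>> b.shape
(37, 7)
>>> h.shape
(5, 37, 7)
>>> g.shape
(7, 37, 37)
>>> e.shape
(5, 37)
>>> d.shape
(7, 7)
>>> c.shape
(7, 37)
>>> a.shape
(5, 7)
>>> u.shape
(7, 37)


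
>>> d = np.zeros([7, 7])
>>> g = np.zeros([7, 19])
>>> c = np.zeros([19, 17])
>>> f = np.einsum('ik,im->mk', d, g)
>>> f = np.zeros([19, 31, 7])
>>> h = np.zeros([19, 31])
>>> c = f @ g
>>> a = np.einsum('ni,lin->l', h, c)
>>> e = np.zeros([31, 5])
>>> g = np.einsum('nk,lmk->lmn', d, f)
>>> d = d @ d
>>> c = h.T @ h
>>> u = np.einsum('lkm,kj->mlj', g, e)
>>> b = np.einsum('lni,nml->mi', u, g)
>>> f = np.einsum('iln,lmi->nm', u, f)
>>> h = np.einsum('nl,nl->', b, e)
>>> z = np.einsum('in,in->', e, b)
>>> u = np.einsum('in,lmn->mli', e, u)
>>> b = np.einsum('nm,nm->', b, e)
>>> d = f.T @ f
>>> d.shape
(31, 31)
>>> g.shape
(19, 31, 7)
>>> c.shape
(31, 31)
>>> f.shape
(5, 31)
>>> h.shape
()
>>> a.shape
(19,)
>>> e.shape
(31, 5)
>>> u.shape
(19, 7, 31)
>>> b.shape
()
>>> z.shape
()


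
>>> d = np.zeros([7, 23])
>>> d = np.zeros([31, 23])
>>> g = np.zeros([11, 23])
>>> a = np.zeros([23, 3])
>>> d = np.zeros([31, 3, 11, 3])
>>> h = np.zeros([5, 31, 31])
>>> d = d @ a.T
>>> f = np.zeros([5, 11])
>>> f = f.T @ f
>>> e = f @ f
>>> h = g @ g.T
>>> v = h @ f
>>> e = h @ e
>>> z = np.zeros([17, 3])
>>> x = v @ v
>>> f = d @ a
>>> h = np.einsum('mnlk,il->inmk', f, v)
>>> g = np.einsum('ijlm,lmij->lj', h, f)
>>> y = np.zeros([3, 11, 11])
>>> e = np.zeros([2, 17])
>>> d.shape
(31, 3, 11, 23)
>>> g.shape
(31, 3)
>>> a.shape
(23, 3)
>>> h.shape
(11, 3, 31, 3)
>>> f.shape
(31, 3, 11, 3)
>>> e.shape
(2, 17)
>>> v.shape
(11, 11)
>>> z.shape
(17, 3)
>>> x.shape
(11, 11)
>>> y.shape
(3, 11, 11)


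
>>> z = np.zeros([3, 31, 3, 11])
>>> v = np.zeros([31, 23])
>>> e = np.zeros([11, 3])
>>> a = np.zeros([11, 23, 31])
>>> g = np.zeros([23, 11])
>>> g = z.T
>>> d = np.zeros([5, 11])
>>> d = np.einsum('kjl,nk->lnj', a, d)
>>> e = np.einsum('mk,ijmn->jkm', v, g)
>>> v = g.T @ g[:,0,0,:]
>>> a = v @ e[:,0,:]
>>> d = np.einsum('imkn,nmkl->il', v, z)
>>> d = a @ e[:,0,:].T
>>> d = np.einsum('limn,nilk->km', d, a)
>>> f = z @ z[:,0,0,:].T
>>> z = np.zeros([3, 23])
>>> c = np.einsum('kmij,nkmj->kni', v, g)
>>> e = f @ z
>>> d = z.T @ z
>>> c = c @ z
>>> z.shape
(3, 23)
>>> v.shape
(3, 31, 3, 3)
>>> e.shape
(3, 31, 3, 23)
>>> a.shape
(3, 31, 3, 31)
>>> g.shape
(11, 3, 31, 3)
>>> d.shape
(23, 23)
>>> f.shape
(3, 31, 3, 3)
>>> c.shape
(3, 11, 23)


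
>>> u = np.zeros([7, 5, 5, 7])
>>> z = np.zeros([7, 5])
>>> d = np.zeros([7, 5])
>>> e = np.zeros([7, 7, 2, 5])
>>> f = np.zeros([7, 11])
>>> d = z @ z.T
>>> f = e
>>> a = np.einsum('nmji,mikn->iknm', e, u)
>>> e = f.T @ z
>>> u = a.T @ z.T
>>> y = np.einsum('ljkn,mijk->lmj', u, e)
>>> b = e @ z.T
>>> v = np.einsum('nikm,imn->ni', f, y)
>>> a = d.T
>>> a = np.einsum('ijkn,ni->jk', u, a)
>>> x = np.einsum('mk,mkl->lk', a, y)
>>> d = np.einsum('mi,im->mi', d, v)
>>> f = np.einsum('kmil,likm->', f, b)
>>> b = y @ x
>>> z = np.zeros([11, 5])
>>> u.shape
(7, 7, 5, 7)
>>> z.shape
(11, 5)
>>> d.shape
(7, 7)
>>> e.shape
(5, 2, 7, 5)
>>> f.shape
()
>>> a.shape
(7, 5)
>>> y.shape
(7, 5, 7)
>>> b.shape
(7, 5, 5)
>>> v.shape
(7, 7)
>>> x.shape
(7, 5)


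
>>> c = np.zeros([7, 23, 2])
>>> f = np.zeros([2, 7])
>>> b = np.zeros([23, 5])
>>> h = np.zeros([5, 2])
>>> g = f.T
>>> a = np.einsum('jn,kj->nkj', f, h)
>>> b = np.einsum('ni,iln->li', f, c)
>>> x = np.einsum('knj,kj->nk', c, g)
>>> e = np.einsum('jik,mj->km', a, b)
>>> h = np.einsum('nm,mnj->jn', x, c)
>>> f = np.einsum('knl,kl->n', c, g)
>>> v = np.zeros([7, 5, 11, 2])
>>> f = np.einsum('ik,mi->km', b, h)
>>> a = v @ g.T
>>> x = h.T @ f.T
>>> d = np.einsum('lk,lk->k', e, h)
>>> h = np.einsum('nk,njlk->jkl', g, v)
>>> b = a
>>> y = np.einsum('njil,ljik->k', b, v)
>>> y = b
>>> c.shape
(7, 23, 2)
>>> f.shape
(7, 2)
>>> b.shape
(7, 5, 11, 7)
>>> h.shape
(5, 2, 11)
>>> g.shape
(7, 2)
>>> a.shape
(7, 5, 11, 7)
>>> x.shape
(23, 7)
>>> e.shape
(2, 23)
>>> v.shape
(7, 5, 11, 2)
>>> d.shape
(23,)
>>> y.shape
(7, 5, 11, 7)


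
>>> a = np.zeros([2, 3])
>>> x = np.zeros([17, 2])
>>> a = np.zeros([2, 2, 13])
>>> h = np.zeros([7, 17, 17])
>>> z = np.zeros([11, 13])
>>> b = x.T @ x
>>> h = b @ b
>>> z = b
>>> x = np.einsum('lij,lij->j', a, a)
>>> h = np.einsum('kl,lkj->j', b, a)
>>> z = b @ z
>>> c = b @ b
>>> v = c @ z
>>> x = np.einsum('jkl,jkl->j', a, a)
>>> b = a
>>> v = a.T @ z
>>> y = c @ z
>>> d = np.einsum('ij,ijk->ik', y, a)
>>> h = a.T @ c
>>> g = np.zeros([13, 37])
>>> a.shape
(2, 2, 13)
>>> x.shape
(2,)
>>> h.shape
(13, 2, 2)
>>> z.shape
(2, 2)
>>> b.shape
(2, 2, 13)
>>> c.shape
(2, 2)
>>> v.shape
(13, 2, 2)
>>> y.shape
(2, 2)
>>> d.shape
(2, 13)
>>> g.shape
(13, 37)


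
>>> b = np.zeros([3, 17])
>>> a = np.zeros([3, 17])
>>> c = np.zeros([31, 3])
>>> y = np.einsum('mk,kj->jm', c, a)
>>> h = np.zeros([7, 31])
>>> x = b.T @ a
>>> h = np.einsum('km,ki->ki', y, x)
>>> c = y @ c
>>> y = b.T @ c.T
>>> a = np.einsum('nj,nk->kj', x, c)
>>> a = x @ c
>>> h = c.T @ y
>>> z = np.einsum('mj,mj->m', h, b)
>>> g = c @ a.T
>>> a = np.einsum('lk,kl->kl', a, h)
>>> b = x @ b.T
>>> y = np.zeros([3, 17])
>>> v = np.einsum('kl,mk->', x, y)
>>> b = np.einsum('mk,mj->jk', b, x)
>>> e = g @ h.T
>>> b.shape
(17, 3)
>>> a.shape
(3, 17)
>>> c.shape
(17, 3)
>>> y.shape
(3, 17)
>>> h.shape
(3, 17)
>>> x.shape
(17, 17)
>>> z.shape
(3,)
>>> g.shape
(17, 17)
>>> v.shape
()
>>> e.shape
(17, 3)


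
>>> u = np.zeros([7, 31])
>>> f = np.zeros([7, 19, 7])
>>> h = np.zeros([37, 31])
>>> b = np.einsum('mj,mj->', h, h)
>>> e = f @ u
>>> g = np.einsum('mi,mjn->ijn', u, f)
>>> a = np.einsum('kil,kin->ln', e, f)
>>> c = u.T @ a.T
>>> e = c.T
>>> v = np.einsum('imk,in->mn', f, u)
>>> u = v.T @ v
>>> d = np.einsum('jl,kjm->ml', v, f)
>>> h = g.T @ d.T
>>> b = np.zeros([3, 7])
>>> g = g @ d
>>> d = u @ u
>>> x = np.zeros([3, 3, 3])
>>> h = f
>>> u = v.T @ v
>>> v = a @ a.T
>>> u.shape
(31, 31)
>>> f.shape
(7, 19, 7)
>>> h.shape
(7, 19, 7)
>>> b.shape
(3, 7)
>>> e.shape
(31, 31)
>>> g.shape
(31, 19, 31)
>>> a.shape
(31, 7)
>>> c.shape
(31, 31)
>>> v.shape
(31, 31)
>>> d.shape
(31, 31)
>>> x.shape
(3, 3, 3)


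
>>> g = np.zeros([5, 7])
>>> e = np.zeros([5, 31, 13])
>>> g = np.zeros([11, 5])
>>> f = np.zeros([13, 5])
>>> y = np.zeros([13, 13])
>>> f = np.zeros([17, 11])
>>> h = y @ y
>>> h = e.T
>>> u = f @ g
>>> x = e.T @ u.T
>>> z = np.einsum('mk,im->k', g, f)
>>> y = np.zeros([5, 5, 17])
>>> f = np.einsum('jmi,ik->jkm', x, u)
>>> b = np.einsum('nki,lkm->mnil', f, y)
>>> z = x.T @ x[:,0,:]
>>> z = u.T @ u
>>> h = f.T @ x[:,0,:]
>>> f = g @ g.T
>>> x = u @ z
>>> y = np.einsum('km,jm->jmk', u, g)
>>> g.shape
(11, 5)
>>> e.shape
(5, 31, 13)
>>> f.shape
(11, 11)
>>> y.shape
(11, 5, 17)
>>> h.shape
(31, 5, 17)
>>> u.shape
(17, 5)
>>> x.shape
(17, 5)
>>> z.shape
(5, 5)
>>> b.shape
(17, 13, 31, 5)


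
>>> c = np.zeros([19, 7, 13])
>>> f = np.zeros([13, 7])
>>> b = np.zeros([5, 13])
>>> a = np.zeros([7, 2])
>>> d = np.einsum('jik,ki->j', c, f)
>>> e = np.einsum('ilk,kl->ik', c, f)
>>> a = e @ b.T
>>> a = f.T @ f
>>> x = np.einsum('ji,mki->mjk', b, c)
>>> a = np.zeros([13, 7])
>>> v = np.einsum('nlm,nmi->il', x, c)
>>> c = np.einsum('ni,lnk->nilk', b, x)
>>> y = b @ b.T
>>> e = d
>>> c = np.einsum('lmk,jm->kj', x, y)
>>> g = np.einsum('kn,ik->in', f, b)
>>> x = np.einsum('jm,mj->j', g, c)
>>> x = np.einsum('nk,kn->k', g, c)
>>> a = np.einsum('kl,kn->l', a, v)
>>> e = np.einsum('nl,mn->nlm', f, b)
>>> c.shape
(7, 5)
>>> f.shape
(13, 7)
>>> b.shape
(5, 13)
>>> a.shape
(7,)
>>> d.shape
(19,)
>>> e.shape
(13, 7, 5)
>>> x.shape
(7,)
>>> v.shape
(13, 5)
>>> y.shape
(5, 5)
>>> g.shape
(5, 7)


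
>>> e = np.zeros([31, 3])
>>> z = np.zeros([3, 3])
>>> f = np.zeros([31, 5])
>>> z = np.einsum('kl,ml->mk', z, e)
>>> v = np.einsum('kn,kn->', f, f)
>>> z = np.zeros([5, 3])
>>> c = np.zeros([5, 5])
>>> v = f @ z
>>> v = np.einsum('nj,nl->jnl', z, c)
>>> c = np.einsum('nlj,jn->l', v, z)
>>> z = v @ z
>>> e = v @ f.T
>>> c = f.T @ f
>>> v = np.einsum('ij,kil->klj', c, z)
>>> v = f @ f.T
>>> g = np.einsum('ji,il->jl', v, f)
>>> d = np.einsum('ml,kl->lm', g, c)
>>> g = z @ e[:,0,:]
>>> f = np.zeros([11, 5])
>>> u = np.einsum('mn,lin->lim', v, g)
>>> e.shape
(3, 5, 31)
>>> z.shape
(3, 5, 3)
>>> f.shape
(11, 5)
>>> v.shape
(31, 31)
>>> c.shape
(5, 5)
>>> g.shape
(3, 5, 31)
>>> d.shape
(5, 31)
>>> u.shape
(3, 5, 31)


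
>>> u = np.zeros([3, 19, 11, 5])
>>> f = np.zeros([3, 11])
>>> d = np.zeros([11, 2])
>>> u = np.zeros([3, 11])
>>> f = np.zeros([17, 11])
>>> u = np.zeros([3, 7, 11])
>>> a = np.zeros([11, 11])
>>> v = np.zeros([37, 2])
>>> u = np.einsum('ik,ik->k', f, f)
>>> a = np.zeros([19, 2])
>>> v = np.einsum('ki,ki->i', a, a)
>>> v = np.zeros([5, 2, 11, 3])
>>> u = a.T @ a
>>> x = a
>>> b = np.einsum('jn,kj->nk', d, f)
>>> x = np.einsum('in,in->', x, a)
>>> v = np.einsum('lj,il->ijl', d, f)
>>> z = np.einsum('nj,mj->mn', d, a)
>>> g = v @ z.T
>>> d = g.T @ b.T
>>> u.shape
(2, 2)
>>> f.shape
(17, 11)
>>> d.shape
(19, 2, 2)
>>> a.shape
(19, 2)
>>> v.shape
(17, 2, 11)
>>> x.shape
()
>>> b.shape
(2, 17)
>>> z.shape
(19, 11)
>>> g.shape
(17, 2, 19)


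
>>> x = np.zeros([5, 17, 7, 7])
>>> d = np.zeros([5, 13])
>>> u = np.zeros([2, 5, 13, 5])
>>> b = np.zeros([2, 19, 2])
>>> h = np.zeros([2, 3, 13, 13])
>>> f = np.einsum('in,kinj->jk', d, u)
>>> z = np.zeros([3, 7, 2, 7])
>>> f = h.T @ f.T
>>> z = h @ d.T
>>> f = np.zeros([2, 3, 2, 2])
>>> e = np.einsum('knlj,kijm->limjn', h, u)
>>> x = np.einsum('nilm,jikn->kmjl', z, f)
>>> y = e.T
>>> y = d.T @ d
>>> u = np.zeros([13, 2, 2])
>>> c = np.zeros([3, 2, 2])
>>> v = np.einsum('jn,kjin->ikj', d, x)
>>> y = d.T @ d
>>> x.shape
(2, 5, 2, 13)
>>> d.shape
(5, 13)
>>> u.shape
(13, 2, 2)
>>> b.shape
(2, 19, 2)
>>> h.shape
(2, 3, 13, 13)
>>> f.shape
(2, 3, 2, 2)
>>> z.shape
(2, 3, 13, 5)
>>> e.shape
(13, 5, 5, 13, 3)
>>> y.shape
(13, 13)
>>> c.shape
(3, 2, 2)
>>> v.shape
(2, 2, 5)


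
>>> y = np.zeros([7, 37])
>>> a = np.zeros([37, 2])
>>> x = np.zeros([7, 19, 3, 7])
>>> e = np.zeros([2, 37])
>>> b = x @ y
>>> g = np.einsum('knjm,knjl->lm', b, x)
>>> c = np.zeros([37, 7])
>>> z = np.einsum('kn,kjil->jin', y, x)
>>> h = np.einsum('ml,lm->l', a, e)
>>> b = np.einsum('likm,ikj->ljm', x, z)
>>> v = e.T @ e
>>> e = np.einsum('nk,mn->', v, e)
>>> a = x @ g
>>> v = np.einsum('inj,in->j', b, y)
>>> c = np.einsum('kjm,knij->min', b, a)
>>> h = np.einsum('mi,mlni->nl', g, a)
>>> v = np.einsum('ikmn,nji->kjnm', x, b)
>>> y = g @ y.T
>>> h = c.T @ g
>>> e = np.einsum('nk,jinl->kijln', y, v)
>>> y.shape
(7, 7)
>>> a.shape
(7, 19, 3, 37)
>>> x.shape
(7, 19, 3, 7)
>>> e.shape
(7, 37, 19, 3, 7)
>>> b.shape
(7, 37, 7)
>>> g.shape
(7, 37)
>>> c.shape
(7, 3, 19)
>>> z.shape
(19, 3, 37)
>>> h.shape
(19, 3, 37)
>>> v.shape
(19, 37, 7, 3)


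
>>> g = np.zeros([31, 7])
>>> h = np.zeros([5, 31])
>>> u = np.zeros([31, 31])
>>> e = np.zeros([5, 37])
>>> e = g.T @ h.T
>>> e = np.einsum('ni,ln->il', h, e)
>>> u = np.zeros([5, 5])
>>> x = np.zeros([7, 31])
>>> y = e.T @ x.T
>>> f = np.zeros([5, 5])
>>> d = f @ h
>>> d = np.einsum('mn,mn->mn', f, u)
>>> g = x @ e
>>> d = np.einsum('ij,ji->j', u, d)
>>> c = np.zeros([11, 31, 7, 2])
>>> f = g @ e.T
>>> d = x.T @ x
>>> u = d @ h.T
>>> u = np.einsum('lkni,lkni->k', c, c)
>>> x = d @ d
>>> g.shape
(7, 7)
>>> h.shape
(5, 31)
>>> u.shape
(31,)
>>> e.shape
(31, 7)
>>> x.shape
(31, 31)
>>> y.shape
(7, 7)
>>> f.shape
(7, 31)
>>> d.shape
(31, 31)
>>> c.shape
(11, 31, 7, 2)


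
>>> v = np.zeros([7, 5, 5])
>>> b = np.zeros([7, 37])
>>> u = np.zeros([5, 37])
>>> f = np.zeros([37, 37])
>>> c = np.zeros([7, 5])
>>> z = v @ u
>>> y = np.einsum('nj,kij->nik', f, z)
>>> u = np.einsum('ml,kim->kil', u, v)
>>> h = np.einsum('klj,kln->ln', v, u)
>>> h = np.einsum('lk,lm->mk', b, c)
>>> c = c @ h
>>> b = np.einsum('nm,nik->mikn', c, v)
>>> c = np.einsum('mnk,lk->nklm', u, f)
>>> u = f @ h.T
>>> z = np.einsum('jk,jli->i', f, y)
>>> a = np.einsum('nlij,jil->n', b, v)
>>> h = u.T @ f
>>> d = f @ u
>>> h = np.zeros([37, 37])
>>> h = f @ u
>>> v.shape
(7, 5, 5)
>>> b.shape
(37, 5, 5, 7)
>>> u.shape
(37, 5)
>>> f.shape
(37, 37)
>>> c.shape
(5, 37, 37, 7)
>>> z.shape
(7,)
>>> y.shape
(37, 5, 7)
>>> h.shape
(37, 5)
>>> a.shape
(37,)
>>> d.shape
(37, 5)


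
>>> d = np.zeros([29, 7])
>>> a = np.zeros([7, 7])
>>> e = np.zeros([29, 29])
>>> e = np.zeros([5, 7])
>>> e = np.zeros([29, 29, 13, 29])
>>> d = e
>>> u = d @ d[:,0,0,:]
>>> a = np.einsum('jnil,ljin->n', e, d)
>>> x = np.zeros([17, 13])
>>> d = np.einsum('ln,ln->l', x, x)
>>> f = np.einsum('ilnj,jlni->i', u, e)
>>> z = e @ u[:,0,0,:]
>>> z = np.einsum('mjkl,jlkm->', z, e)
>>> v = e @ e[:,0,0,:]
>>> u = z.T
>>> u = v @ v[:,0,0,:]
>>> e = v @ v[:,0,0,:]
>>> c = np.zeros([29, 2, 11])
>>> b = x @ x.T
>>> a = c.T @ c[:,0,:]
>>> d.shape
(17,)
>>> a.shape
(11, 2, 11)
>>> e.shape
(29, 29, 13, 29)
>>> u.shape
(29, 29, 13, 29)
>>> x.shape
(17, 13)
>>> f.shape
(29,)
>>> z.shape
()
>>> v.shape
(29, 29, 13, 29)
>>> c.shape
(29, 2, 11)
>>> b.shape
(17, 17)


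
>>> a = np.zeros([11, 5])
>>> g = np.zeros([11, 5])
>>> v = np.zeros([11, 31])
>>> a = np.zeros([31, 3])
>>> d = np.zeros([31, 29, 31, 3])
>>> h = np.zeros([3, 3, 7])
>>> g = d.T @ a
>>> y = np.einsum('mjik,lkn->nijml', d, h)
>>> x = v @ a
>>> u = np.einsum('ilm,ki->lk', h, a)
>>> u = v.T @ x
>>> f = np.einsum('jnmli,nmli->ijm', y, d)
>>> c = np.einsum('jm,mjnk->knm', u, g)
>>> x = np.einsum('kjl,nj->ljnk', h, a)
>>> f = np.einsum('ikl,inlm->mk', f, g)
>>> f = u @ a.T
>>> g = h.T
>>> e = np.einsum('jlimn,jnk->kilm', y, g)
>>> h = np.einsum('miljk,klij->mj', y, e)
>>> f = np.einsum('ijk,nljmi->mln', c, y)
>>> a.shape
(31, 3)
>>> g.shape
(7, 3, 3)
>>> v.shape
(11, 31)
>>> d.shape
(31, 29, 31, 3)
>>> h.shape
(7, 31)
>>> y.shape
(7, 31, 29, 31, 3)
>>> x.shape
(7, 3, 31, 3)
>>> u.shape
(31, 3)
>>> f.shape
(31, 31, 7)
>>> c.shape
(3, 29, 3)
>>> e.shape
(3, 29, 31, 31)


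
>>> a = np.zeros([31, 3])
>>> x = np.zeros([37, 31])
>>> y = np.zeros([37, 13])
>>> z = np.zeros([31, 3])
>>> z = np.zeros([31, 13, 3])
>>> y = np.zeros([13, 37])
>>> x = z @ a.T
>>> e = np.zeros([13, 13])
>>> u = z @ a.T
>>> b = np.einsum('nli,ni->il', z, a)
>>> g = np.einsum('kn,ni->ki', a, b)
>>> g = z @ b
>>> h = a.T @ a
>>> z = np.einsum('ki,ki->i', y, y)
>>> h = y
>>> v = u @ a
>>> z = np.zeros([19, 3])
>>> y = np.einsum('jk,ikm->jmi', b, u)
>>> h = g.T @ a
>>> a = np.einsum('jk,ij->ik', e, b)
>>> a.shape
(3, 13)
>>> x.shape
(31, 13, 31)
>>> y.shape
(3, 31, 31)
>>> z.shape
(19, 3)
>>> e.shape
(13, 13)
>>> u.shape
(31, 13, 31)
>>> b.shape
(3, 13)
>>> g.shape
(31, 13, 13)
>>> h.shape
(13, 13, 3)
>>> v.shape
(31, 13, 3)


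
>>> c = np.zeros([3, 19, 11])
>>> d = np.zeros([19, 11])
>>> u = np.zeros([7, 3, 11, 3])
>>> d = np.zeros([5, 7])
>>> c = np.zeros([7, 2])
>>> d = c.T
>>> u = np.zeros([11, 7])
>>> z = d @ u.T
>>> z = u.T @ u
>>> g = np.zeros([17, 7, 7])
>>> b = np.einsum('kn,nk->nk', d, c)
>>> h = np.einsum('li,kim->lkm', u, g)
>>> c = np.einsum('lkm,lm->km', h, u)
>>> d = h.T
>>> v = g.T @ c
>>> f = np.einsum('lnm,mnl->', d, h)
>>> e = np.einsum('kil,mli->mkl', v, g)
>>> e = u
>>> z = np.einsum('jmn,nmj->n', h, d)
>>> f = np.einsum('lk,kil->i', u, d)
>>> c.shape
(17, 7)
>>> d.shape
(7, 17, 11)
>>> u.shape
(11, 7)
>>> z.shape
(7,)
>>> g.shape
(17, 7, 7)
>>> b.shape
(7, 2)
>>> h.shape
(11, 17, 7)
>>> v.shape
(7, 7, 7)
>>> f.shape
(17,)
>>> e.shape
(11, 7)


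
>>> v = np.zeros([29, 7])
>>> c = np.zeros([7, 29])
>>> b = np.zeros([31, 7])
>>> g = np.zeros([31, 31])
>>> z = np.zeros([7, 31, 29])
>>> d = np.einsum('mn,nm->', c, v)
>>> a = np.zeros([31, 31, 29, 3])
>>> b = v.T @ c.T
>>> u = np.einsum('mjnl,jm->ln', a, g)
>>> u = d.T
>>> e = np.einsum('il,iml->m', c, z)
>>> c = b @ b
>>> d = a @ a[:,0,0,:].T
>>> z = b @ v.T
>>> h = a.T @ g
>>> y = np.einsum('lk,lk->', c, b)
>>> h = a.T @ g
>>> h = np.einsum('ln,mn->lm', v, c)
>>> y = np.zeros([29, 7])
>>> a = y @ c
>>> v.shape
(29, 7)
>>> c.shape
(7, 7)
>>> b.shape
(7, 7)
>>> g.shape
(31, 31)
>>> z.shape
(7, 29)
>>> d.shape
(31, 31, 29, 31)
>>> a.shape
(29, 7)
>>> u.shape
()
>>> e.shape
(31,)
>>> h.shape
(29, 7)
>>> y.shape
(29, 7)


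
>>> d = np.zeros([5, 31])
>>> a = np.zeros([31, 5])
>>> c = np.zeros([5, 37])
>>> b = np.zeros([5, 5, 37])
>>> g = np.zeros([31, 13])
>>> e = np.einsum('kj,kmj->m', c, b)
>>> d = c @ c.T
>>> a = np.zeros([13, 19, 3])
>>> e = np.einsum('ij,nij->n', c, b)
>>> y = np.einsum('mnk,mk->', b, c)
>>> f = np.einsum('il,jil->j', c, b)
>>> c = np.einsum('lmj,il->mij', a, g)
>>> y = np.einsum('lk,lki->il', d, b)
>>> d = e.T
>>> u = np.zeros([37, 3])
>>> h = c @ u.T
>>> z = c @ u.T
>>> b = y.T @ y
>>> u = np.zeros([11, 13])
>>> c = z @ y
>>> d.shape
(5,)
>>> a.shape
(13, 19, 3)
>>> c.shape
(19, 31, 5)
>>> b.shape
(5, 5)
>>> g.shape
(31, 13)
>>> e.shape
(5,)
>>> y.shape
(37, 5)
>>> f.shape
(5,)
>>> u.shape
(11, 13)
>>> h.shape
(19, 31, 37)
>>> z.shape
(19, 31, 37)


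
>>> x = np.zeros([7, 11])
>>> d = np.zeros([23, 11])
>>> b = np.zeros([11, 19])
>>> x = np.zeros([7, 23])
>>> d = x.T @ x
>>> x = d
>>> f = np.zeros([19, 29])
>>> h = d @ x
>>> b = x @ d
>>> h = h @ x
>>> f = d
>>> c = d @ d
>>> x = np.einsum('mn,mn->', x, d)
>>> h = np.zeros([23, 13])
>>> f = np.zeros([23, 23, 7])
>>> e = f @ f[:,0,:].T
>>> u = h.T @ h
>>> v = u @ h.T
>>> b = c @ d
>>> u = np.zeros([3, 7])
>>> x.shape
()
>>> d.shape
(23, 23)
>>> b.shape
(23, 23)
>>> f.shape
(23, 23, 7)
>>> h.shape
(23, 13)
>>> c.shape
(23, 23)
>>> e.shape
(23, 23, 23)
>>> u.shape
(3, 7)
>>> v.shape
(13, 23)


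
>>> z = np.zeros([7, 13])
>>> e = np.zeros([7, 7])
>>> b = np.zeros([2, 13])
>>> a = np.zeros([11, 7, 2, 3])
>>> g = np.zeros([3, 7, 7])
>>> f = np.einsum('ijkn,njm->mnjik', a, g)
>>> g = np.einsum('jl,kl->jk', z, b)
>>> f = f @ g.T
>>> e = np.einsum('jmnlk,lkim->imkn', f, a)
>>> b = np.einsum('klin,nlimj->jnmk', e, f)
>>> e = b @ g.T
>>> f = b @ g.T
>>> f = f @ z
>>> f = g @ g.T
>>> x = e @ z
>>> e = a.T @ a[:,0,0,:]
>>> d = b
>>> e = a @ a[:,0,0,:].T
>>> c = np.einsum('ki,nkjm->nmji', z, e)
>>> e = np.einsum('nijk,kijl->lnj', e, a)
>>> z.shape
(7, 13)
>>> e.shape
(3, 11, 2)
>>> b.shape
(7, 7, 11, 2)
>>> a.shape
(11, 7, 2, 3)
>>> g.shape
(7, 2)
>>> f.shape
(7, 7)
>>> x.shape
(7, 7, 11, 13)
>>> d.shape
(7, 7, 11, 2)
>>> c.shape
(11, 11, 2, 13)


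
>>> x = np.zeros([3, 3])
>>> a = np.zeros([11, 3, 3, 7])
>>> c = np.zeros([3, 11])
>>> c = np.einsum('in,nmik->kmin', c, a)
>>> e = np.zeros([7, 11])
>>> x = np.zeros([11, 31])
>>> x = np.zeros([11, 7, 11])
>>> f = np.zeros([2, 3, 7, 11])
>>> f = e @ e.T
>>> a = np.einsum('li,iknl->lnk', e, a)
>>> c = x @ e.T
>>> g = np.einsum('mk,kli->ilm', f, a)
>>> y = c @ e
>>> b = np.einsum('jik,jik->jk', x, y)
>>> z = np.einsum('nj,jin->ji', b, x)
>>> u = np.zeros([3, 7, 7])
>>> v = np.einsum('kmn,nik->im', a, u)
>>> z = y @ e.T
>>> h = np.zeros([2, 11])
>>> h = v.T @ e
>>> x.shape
(11, 7, 11)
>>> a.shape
(7, 3, 3)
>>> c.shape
(11, 7, 7)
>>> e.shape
(7, 11)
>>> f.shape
(7, 7)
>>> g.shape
(3, 3, 7)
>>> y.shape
(11, 7, 11)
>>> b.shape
(11, 11)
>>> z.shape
(11, 7, 7)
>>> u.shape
(3, 7, 7)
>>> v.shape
(7, 3)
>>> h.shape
(3, 11)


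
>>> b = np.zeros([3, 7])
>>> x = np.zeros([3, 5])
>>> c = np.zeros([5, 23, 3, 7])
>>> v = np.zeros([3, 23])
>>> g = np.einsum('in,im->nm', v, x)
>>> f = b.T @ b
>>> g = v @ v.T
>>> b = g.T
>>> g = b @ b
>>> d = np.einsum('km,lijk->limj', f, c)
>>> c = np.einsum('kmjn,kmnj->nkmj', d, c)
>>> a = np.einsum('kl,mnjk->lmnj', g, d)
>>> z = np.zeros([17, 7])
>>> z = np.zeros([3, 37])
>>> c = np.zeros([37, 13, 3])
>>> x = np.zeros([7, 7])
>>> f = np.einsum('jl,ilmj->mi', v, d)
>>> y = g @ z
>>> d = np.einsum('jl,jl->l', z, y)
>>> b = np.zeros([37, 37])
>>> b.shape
(37, 37)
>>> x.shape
(7, 7)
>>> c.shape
(37, 13, 3)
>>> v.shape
(3, 23)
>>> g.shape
(3, 3)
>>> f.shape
(7, 5)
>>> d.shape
(37,)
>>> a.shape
(3, 5, 23, 7)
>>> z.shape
(3, 37)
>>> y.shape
(3, 37)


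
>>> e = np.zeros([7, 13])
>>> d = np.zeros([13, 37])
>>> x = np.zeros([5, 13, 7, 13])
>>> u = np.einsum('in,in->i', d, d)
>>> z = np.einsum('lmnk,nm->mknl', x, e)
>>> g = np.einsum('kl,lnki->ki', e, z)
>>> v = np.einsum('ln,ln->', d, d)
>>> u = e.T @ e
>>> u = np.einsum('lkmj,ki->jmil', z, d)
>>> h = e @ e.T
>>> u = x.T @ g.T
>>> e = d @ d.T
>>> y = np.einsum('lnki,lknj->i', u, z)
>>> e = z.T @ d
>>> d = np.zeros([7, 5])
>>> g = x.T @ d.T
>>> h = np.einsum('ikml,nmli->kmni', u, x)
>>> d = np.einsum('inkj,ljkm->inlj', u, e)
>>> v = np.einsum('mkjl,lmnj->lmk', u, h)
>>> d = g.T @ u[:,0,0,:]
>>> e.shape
(5, 7, 13, 37)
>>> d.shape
(7, 13, 7, 7)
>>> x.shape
(5, 13, 7, 13)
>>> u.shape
(13, 7, 13, 7)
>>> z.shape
(13, 13, 7, 5)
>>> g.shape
(13, 7, 13, 7)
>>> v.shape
(7, 13, 7)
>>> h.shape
(7, 13, 5, 13)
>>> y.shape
(7,)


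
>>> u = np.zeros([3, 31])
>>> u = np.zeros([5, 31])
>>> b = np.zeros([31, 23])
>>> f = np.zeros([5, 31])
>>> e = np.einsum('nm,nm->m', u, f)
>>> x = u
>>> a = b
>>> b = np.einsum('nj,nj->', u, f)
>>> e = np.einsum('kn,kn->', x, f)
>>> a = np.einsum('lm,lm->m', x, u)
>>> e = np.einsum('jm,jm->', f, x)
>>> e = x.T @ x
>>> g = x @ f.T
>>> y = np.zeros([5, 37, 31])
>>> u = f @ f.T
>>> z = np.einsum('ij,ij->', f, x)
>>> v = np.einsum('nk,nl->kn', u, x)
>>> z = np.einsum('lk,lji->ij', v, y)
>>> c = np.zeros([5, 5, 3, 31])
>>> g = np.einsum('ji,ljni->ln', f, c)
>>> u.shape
(5, 5)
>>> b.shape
()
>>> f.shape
(5, 31)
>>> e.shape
(31, 31)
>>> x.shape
(5, 31)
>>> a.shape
(31,)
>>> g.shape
(5, 3)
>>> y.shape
(5, 37, 31)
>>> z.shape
(31, 37)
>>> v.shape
(5, 5)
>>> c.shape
(5, 5, 3, 31)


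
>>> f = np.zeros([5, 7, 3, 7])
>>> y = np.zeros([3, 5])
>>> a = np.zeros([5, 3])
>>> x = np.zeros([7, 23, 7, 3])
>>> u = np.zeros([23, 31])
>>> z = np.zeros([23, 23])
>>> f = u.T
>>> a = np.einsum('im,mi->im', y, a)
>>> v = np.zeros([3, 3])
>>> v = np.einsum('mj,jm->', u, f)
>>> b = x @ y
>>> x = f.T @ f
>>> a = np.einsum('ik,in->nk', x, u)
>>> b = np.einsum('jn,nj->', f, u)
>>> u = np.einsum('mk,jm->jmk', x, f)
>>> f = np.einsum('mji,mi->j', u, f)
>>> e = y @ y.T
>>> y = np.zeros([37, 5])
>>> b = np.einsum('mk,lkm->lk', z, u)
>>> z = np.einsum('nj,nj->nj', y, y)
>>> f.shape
(23,)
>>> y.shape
(37, 5)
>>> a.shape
(31, 23)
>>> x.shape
(23, 23)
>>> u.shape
(31, 23, 23)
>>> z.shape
(37, 5)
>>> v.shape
()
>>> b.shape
(31, 23)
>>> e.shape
(3, 3)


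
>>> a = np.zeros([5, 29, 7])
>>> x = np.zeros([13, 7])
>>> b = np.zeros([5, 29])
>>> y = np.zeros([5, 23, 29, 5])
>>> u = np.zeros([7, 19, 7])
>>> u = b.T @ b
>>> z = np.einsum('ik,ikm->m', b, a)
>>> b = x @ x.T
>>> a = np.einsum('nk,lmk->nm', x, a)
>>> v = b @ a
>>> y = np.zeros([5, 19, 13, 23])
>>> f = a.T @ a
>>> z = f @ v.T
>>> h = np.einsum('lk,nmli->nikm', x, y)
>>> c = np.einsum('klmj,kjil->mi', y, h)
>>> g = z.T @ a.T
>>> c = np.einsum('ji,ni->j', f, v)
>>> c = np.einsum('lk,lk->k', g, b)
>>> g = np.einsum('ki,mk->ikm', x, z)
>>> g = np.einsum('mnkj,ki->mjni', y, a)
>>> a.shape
(13, 29)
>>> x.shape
(13, 7)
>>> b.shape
(13, 13)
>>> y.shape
(5, 19, 13, 23)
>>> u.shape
(29, 29)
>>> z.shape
(29, 13)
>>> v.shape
(13, 29)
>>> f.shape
(29, 29)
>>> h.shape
(5, 23, 7, 19)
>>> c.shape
(13,)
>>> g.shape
(5, 23, 19, 29)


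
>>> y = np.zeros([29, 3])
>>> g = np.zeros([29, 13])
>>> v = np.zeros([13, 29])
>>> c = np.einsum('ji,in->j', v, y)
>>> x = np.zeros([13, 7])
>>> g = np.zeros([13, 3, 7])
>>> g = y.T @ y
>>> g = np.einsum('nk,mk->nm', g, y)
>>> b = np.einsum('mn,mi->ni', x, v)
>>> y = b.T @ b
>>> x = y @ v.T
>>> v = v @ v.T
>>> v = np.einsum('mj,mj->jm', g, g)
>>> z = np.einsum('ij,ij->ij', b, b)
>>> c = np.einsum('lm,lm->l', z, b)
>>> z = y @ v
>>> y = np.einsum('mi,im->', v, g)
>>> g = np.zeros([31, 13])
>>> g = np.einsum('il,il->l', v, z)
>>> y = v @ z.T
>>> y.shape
(29, 29)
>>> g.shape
(3,)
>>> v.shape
(29, 3)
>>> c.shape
(7,)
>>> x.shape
(29, 13)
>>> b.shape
(7, 29)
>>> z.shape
(29, 3)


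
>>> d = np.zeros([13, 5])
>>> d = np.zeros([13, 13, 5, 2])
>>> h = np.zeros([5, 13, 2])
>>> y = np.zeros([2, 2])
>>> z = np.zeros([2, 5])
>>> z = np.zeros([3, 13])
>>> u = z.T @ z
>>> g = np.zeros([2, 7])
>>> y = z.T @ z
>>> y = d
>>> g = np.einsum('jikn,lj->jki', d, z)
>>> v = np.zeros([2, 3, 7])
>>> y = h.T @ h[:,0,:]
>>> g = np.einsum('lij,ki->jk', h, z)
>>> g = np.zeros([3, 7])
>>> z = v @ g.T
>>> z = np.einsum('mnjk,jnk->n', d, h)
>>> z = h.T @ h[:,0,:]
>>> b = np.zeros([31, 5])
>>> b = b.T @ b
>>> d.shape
(13, 13, 5, 2)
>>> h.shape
(5, 13, 2)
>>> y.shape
(2, 13, 2)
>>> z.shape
(2, 13, 2)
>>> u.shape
(13, 13)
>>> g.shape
(3, 7)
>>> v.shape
(2, 3, 7)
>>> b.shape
(5, 5)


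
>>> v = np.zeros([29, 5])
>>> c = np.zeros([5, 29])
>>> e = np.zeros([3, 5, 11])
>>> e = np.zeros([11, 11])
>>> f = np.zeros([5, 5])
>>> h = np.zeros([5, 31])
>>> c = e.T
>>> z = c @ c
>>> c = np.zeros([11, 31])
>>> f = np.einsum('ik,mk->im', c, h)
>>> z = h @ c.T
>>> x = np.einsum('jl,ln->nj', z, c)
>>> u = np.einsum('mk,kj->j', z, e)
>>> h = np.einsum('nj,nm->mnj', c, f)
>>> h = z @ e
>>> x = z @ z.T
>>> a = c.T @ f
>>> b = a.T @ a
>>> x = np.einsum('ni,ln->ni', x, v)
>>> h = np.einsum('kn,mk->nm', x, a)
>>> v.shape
(29, 5)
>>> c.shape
(11, 31)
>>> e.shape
(11, 11)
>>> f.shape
(11, 5)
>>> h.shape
(5, 31)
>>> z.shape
(5, 11)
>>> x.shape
(5, 5)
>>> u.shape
(11,)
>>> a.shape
(31, 5)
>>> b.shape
(5, 5)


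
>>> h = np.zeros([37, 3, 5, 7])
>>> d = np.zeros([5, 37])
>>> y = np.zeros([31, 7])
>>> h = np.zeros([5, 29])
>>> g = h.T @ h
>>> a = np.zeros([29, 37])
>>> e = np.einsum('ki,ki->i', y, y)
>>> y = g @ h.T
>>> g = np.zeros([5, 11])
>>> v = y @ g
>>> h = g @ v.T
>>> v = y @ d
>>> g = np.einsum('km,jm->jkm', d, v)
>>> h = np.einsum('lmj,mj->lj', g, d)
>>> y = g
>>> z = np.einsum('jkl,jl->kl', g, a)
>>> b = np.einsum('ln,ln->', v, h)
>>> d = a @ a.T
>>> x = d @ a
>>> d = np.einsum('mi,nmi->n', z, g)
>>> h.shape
(29, 37)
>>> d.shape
(29,)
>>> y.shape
(29, 5, 37)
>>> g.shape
(29, 5, 37)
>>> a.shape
(29, 37)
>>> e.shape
(7,)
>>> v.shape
(29, 37)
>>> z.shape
(5, 37)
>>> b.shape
()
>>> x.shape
(29, 37)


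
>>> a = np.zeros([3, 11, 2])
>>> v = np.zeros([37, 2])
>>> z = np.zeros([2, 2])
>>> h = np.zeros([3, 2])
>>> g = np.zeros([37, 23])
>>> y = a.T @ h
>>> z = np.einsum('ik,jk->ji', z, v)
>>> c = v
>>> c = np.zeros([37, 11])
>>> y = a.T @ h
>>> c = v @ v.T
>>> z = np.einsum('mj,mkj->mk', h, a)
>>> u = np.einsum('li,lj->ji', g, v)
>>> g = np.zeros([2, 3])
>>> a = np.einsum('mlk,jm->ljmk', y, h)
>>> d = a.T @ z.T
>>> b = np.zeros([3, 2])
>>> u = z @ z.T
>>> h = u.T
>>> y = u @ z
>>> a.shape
(11, 3, 2, 2)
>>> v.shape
(37, 2)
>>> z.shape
(3, 11)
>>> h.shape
(3, 3)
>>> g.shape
(2, 3)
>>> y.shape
(3, 11)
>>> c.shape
(37, 37)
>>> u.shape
(3, 3)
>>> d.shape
(2, 2, 3, 3)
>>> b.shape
(3, 2)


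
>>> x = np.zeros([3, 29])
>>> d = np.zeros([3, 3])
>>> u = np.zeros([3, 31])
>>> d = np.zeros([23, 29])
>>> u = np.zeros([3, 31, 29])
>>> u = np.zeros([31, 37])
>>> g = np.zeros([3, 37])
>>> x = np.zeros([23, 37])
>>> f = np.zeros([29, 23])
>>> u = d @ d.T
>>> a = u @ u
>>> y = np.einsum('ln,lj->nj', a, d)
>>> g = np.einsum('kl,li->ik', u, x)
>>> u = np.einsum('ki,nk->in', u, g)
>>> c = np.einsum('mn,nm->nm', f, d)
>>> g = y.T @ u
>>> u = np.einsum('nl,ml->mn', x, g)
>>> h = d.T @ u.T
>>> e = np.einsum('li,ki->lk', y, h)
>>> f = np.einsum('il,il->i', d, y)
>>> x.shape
(23, 37)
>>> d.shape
(23, 29)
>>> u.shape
(29, 23)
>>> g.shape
(29, 37)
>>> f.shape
(23,)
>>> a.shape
(23, 23)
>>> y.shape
(23, 29)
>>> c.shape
(23, 29)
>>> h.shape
(29, 29)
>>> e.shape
(23, 29)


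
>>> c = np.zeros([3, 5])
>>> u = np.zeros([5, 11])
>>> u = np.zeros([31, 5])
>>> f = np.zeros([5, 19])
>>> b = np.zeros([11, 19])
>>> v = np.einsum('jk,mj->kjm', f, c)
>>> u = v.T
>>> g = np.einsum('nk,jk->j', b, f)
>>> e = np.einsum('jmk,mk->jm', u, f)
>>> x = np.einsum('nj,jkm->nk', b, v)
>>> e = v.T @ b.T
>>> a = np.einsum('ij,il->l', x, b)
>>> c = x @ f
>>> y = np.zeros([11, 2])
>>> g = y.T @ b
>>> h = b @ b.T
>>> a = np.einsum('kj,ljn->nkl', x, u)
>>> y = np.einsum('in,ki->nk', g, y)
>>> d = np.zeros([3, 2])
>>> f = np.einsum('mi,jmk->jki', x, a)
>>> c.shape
(11, 19)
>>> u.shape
(3, 5, 19)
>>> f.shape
(19, 3, 5)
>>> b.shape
(11, 19)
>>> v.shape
(19, 5, 3)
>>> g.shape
(2, 19)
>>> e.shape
(3, 5, 11)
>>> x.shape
(11, 5)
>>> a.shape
(19, 11, 3)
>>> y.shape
(19, 11)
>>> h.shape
(11, 11)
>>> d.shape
(3, 2)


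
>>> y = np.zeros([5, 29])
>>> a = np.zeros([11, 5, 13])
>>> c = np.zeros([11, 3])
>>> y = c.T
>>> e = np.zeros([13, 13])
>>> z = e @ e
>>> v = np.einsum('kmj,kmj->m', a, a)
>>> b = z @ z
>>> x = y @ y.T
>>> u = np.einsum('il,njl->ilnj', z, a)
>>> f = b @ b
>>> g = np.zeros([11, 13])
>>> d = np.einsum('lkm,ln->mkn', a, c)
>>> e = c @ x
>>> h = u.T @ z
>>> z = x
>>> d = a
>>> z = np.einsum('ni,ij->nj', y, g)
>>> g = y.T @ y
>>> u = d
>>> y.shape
(3, 11)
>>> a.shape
(11, 5, 13)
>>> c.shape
(11, 3)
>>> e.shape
(11, 3)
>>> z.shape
(3, 13)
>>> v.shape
(5,)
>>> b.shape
(13, 13)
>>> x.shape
(3, 3)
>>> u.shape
(11, 5, 13)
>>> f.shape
(13, 13)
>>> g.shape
(11, 11)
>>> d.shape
(11, 5, 13)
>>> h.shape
(5, 11, 13, 13)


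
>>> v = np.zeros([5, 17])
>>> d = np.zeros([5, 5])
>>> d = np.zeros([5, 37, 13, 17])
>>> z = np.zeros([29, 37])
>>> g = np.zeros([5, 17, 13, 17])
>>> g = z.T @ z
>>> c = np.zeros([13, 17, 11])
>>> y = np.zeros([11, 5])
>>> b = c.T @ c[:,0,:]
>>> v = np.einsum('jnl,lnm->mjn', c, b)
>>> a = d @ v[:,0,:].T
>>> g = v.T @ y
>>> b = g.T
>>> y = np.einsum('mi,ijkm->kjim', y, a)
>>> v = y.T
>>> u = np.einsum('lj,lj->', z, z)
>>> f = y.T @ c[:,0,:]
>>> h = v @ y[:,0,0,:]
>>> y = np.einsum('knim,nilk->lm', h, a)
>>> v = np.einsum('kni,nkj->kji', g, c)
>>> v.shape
(17, 11, 5)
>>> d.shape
(5, 37, 13, 17)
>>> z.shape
(29, 37)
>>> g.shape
(17, 13, 5)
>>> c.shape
(13, 17, 11)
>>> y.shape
(13, 11)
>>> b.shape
(5, 13, 17)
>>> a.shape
(5, 37, 13, 11)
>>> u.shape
()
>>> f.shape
(11, 5, 37, 11)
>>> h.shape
(11, 5, 37, 11)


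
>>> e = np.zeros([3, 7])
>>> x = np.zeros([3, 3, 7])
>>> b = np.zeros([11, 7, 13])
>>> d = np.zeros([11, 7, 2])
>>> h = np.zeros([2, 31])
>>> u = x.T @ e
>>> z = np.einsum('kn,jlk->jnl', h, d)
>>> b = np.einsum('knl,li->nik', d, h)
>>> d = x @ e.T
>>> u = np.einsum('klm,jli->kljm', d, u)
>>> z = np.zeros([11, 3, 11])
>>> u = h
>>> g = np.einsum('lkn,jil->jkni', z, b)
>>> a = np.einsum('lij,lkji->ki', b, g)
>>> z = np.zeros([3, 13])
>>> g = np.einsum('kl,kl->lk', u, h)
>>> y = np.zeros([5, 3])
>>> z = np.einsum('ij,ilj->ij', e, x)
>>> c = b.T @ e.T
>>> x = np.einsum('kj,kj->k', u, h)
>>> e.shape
(3, 7)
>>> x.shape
(2,)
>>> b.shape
(7, 31, 11)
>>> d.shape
(3, 3, 3)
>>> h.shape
(2, 31)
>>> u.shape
(2, 31)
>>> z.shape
(3, 7)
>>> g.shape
(31, 2)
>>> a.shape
(3, 31)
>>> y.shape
(5, 3)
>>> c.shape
(11, 31, 3)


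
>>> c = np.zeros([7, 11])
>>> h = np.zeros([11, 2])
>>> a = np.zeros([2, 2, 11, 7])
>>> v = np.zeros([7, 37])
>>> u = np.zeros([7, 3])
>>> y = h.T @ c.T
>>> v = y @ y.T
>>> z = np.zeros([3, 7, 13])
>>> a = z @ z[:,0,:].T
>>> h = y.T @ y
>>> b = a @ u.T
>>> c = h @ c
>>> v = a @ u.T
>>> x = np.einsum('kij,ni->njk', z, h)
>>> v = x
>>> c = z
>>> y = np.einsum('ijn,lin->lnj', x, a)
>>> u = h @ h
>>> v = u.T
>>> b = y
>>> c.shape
(3, 7, 13)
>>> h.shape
(7, 7)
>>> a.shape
(3, 7, 3)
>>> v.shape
(7, 7)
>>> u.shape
(7, 7)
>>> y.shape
(3, 3, 13)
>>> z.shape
(3, 7, 13)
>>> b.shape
(3, 3, 13)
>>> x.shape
(7, 13, 3)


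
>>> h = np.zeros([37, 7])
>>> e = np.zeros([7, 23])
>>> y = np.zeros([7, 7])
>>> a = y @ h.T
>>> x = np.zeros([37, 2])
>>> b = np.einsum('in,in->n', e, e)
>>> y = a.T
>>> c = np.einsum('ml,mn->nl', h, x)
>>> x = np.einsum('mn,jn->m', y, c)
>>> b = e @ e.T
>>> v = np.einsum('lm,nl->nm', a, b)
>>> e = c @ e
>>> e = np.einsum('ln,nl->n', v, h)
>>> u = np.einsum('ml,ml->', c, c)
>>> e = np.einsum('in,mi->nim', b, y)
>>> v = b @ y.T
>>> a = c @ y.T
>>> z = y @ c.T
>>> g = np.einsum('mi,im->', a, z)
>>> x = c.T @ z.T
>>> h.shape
(37, 7)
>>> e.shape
(7, 7, 37)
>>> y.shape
(37, 7)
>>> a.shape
(2, 37)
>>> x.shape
(7, 37)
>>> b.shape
(7, 7)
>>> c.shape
(2, 7)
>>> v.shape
(7, 37)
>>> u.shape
()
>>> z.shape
(37, 2)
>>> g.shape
()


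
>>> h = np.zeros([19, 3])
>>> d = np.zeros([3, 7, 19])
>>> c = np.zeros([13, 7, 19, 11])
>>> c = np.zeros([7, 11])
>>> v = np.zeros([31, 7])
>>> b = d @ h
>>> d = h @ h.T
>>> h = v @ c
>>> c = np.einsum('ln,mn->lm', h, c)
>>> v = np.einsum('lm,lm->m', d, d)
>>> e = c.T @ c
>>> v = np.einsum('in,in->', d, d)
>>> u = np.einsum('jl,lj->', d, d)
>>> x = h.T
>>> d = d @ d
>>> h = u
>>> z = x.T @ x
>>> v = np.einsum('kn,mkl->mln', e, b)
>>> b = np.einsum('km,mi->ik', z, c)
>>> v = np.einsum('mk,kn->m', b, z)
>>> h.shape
()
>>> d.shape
(19, 19)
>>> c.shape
(31, 7)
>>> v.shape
(7,)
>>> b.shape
(7, 31)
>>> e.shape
(7, 7)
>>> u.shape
()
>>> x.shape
(11, 31)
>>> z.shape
(31, 31)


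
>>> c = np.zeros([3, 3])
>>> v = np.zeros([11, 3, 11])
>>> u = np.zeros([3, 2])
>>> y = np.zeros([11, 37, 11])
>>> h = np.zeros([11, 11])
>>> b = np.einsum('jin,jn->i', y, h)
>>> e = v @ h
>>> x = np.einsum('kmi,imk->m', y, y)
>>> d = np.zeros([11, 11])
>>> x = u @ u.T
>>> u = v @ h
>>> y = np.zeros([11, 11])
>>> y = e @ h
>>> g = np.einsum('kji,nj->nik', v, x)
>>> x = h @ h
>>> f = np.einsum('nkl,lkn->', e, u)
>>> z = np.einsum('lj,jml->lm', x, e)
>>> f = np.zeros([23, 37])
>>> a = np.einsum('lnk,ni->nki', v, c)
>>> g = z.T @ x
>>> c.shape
(3, 3)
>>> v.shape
(11, 3, 11)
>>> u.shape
(11, 3, 11)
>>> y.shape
(11, 3, 11)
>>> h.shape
(11, 11)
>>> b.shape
(37,)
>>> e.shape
(11, 3, 11)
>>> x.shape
(11, 11)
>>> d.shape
(11, 11)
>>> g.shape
(3, 11)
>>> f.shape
(23, 37)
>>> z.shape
(11, 3)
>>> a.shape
(3, 11, 3)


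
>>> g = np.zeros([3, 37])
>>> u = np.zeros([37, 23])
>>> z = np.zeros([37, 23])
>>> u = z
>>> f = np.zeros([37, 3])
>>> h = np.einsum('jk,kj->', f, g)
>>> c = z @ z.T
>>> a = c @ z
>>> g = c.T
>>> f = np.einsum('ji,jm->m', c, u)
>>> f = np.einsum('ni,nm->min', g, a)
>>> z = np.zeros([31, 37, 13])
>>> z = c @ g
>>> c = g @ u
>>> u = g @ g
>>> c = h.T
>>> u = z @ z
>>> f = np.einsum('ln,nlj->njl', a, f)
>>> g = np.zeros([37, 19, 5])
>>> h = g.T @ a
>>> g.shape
(37, 19, 5)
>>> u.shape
(37, 37)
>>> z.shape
(37, 37)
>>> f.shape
(23, 37, 37)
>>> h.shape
(5, 19, 23)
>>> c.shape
()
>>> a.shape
(37, 23)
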